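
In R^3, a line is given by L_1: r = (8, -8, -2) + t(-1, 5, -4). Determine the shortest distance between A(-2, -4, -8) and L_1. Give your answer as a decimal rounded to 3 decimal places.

Taking (8, -8, -2) on L_1 with direction v = (-1, 5, -4): w = A − (8, -8, -2) = (-10, 4, -6), and w × v = (14, -34, -46).
Distance = |w × v| / |v| = √3468 / √42 ≈ 9.087.

9.087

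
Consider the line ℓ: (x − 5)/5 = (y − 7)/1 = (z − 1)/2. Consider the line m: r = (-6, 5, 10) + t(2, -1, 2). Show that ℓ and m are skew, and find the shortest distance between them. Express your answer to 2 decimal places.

ℓ has direction (5, 1, 2) through (5, 7, 1).
Common perpendicular direction n = (5, 1, 2) × (2, -1, 2) = (4, -6, -7).
With w = (-6, 5, 10) − (5, 7, 1) = (-11, -2, 9), w · n = -95.
Since n ≠ 0 the lines are not parallel, and w · n = -95 ≠ 0 so they do not intersect; hence they are skew.
Distance = |w · n| / |n| = |-95| / √101 ≈ 9.45.

9.45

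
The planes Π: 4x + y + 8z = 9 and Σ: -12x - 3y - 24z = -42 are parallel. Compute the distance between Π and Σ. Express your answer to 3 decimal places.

0.556

Rescale Σ by 1/(-3): 4x + y + 8z = 14. Then distance = |9 − 14| / √81 ≈ 0.556.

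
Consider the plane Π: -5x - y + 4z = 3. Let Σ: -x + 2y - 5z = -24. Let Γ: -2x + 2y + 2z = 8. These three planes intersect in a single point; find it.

Solving the 3×3 linear system -5x - y + 4z = 3, -x + 2y - 5z = -24, -2x + 2y + 2z = 8 (e.g. by elimination or Cramer's rule, determinant = -74) gives (3, 2, 5).

(3, 2, 5)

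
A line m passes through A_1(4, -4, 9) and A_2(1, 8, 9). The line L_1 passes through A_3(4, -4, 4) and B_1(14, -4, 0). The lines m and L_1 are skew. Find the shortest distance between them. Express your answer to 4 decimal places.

4.6225

A direction vector for m is A_2 − A_1 = (-3, 12, 0).
A direction vector for L_1 is B_1 − A_3 = (10, 0, -4).
Common perpendicular direction n = (-3, 12, 0) × (10, 0, -4) = (-48, -12, -120).
With w = (4, -4, 4) − (4, -4, 9) = (0, 0, -5), w · n = 600.
Distance = |w · n| / |n| = |600| / √16848 ≈ 4.6225.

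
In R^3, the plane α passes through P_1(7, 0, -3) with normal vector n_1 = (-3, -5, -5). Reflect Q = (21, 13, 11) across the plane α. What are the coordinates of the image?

(3, -17, -19)

α: n_1·r = n_1·P_1 gives -3x - 5y - 5z = -6.
λ = (n·Q − d)/|n|² = (-183 − (-6))/59 = -3.
Reflection = Q − 2λn = (21, 13, 11) − (-6)·(-3, -5, -5) = (3, -17, -19).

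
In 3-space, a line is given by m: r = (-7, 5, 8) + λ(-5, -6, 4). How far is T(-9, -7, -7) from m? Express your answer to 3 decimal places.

Taking (-7, 5, 8) on m with direction v = (-5, -6, 4): w = T − (-7, 5, 8) = (-2, -12, -15), and w × v = (-138, 83, -48).
Distance = |w × v| / |v| = √28237 / √77 ≈ 19.150.

19.150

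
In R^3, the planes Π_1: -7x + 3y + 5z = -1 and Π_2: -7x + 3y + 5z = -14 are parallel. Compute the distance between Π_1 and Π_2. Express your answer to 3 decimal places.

1.427

Same normal n = (-7, 3, 5) with |n| = √83; distance = |-1 − (-14)| / |n| = 13/√83 ≈ 1.427.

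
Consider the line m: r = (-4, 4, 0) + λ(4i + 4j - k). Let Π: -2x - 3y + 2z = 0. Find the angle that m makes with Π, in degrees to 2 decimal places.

68.25

sin θ = |n·v| / (|n||v|) = |-22| / (√17 · √33) = 0.92884.
θ ≈ 68.25°.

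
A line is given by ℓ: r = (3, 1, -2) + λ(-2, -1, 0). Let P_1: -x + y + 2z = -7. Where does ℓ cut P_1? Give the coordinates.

Substitute r = (3, 1, -2) + t(-2, -1, 0) into the plane: -6 + 1t = -7, so t = -1.
Intersection: (3, 1, -2) + (-1)·(-2, -1, 0) = (5, 2, -2).

(5, 2, -2)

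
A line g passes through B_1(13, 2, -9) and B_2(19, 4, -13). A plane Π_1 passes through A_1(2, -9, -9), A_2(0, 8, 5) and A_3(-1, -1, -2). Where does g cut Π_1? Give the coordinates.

A direction vector for g is B_2 − B_1 = (6, 2, -4).
A_1A_2 = (-2, 17, 14), A_1A_3 = (-3, 8, 7); a normal to Π_1 is A_1A_2 × A_1A_3 = (7, -28, 35).
Using A_1: Π_1 has equation 7x - 28y + 35z = -49.
Substitute r = (13, 2, -9) + t(6, 2, -4) into the plane: -280 + (-154)t = -49, so t = -3/2.
Intersection: (13, 2, -9) + (-3/2)·(6, 2, -4) = (4, -1, -3).

(4, -1, -3)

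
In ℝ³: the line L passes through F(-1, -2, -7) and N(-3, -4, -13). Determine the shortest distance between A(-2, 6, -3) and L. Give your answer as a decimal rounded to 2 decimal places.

A direction vector for L is N − F = (-2, -2, -6).
Taking (-1, -2, -7) on L with direction v = (-2, -2, -6): w = A − (-1, -2, -7) = (-1, 8, 4), and w × v = (-40, -14, 18).
Distance = |w × v| / |v| = √2120 / √44 ≈ 6.94.

6.94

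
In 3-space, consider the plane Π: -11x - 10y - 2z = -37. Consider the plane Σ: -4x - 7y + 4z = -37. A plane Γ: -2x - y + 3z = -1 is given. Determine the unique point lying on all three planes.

(-3, 7, 0)

Solving the 3×3 linear system -11x - 10y - 2z = -37, -4x - 7y + 4z = -37, -2x - y + 3z = -1 (e.g. by elimination or Cramer's rule, determinant = 167) gives (-3, 7, 0).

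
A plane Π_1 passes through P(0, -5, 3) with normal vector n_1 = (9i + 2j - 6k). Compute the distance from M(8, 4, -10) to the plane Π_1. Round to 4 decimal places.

15.2727

Π_1: n_1·r = n_1·P gives 9x + 2y - 6z = -28.
n·M − d = (9)·(8) + (2)·(4) + (-6)·(-10) − (-28) = 168; |n| = √121.
Distance = |168| / √121 = 168/√121 ≈ 15.2727.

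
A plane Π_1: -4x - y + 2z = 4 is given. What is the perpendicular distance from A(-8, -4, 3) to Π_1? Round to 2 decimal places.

8.29

n·A − d = (-4)·(-8) + (-1)·(-4) + (2)·(3) − 4 = 38; |n| = √21.
Distance = |38| / √21 = 38/√21 ≈ 8.29.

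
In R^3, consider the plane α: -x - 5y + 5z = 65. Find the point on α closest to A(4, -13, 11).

(5, -8, 6)

Foot = A − λn with λ = (n·A − d)/|n|² = (116 − 65)/51 = 1.
Foot = (4, -13, 11) − 1·(-1, -5, 5) = (5, -8, 6).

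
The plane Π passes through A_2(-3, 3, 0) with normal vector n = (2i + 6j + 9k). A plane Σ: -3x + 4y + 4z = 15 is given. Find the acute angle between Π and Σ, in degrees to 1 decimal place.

39.9

Π: n·r = n·A_2 gives 2x + 6y + 9z = 12.
cos θ = |n₁·n₂| / (|n₁||n₂|) = |54| / (√121 · √41).
θ = arccos(0.76667) ≈ 39.9°.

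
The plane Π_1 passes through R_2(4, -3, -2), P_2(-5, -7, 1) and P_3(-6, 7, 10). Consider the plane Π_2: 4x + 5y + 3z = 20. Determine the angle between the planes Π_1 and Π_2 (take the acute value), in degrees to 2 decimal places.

R_2P_2 = (-9, -4, 3), R_2P_3 = (-10, 10, 12); a normal to Π_1 is R_2P_2 × R_2P_3 = (-78, 78, -130).
Using R_2: Π_1 has equation -78x + 78y - 130z = -286.
cos θ = |n₁·n₂| / (|n₁||n₂|) = |-312| / (√29068 · √50).
θ = arccos(0.25880) ≈ 75.00°.

75.00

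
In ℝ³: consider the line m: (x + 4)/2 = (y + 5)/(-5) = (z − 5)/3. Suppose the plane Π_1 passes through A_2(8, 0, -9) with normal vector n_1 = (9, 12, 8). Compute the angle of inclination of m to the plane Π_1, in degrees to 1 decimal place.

m has direction (2, -5, 3) through (-4, -5, 5).
Π_1: n_1·r = n_1·A_2 gives 9x + 12y + 8z = 0.
sin θ = |n·v| / (|n||v|) = |-18| / (√289 · √38) = 0.17176.
θ ≈ 9.9°.

9.9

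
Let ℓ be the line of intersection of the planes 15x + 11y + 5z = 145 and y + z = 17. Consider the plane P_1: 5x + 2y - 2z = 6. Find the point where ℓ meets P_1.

(0, 10, 7)

Direction of ℓ: (15, 11, 5) × (0, 1, 1) = (6, -15, 15).
A point on ℓ: solving the two plane equations with x = 4 gives (4, 0, 17).
Substitute r = (4, 0, 17) + t(6, -15, 15) into the plane: -14 + (-30)t = 6, so t = -2/3.
Intersection: (4, 0, 17) + (-2/3)·(6, -15, 15) = (0, 10, 7).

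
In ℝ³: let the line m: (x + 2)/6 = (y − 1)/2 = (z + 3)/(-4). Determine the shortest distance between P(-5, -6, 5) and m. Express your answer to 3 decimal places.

m has direction (6, 2, -4) through (-2, 1, -3).
Taking (-2, 1, -3) on m with direction v = (6, 2, -4): w = P − (-2, 1, -3) = (-3, -7, 8), and w × v = (12, 36, 36).
Distance = |w × v| / |v| = √2736 / √56 ≈ 6.990.

6.990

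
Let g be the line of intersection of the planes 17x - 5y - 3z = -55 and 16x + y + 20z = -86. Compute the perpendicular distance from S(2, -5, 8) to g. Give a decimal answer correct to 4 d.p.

Direction of g: (17, -5, -3) × (16, 1, 20) = (-97, -388, 97).
A point on g: solving the two plane equations with x = -1 gives (-1, 10, -4).
Taking (-1, 10, -4) on g with direction v = (-97, -388, 97): w = S − (-1, 10, -4) = (3, -15, 12), and w × v = (3201, -1455, -2619).
Distance = |w × v| / |v| = √19222587 / √169362 ≈ 10.6536.

10.6536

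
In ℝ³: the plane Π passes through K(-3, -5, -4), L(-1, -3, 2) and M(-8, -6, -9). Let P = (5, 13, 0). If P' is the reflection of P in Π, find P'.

KL = (2, 2, 6), KM = (-5, -1, -5); a normal to Π is KL × KM = (-4, -20, 8).
Using K: Π has equation -4x - 20y + 8z = 80.
λ = (n·P − d)/|n|² = (-280 − 80)/480 = -3/4.
Reflection = P − 2λn = (5, 13, 0) − (-3/2)·(-4, -20, 8) = (-1, -17, 12).

(-1, -17, 12)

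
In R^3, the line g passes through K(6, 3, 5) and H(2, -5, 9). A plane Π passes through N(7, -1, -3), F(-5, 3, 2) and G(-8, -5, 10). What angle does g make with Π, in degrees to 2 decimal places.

19.65

A direction vector for g is H − K = (-4, -8, 4).
NF = (-12, 4, 5), NG = (-15, -4, 13); a normal to Π is NF × NG = (72, 81, 108).
Using N: Π has equation 72x + 81y + 108z = 99.
sin θ = |n·v| / (|n||v|) = |-504| / (√23409 · √96) = 0.33620.
θ ≈ 19.65°.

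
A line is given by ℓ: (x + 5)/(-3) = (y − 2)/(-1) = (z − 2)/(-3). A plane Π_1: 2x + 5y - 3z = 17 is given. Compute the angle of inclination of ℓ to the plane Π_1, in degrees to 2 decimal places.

ℓ has direction (-3, -1, -3) through (-5, 2, 2).
sin θ = |n·v| / (|n||v|) = |-2| / (√38 · √19) = 0.07443.
θ ≈ 4.27°.

4.27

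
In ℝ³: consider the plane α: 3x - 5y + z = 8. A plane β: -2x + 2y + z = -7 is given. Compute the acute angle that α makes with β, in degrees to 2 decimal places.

32.31

cos θ = |n₁·n₂| / (|n₁||n₂|) = |-15| / (√35 · √9).
θ = arccos(0.84515) ≈ 32.31°.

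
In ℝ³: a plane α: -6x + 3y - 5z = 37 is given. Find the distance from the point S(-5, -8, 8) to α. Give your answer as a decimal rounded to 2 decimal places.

8.49

n·S − d = (-6)·(-5) + (3)·(-8) + (-5)·(8) − 37 = -71; |n| = √70.
Distance = |-71| / √70 = 71/√70 ≈ 8.49.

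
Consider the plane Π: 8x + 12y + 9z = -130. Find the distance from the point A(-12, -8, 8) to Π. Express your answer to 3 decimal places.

0.588

n·A − d = (8)·(-12) + (12)·(-8) + (9)·(8) − (-130) = 10; |n| = √289.
Distance = |10| / √289 = 10/√289 ≈ 0.588.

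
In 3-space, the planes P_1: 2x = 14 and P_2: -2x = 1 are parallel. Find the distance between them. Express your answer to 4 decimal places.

7.5000

Rescale P_2 by 1/(-1): 2x = -1. Then distance = |14 − (-1)| / √4 ≈ 7.5000.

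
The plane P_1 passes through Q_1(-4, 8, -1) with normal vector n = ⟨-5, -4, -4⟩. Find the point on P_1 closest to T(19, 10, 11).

P_1: n·r = n·Q_1 gives -5x - 4y - 4z = -8.
Foot = T − λn with λ = (n·T − d)/|n|² = (-179 − (-8))/57 = -3.
Foot = (19, 10, 11) − (-3)·(-5, -4, -4) = (4, -2, -1).

(4, -2, -1)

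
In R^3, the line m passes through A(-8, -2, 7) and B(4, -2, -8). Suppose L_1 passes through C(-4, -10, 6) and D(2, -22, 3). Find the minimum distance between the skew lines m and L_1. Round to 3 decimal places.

A direction vector for m is B − A = (12, 0, -15).
A direction vector for L_1 is D − C = (6, -12, -3).
Common perpendicular direction n = (12, 0, -15) × (6, -12, -3) = (-180, -54, -144).
With w = (-4, -10, 6) − (-8, -2, 7) = (4, -8, -1), w · n = -144.
Distance = |w · n| / |n| = |-144| / √56052 ≈ 0.608.

0.608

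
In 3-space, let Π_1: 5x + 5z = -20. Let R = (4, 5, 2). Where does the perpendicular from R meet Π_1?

(-1, 5, -3)

Foot = R − λn with λ = (n·R − d)/|n|² = (30 − (-20))/50 = 1.
Foot = (4, 5, 2) − 1·(5, 0, 5) = (-1, 5, -3).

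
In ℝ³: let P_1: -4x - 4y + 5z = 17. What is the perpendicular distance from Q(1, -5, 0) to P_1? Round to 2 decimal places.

0.13

n·Q − d = (-4)·(1) + (-4)·(-5) + (5)·(0) − 17 = -1; |n| = √57.
Distance = |-1| / √57 = 1/√57 ≈ 0.13.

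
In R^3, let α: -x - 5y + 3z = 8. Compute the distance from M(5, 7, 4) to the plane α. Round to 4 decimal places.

6.0851

n·M − d = (-1)·(5) + (-5)·(7) + (3)·(4) − 8 = -36; |n| = √35.
Distance = |-36| / √35 = 36/√35 ≈ 6.0851.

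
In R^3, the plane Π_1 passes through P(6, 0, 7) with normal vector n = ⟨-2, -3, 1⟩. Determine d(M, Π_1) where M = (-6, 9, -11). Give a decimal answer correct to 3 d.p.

Π_1: n·r = n·P gives -2x - 3y + z = -5.
n·M − d = (-2)·(-6) + (-3)·(9) + (1)·(-11) − (-5) = -21; |n| = √14.
Distance = |-21| / √14 = 21/√14 ≈ 5.612.

5.612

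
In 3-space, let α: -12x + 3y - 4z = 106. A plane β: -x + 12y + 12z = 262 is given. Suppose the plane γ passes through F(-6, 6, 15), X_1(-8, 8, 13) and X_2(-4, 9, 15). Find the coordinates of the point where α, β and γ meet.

FX_1 = (-2, 2, -2), FX_2 = (2, 3, 0); a normal to γ is FX_1 × FX_2 = (6, -4, -10).
Using F: γ has equation 6x - 4y - 10z = -210.
Solving the 3×3 linear system -12x + 3y - 4z = 106, -x + 12y + 12z = 262, 6x - 4y - 10z = -210 (e.g. by elimination or Cramer's rule, determinant = 1322) gives (-10, 10, 11).

(-10, 10, 11)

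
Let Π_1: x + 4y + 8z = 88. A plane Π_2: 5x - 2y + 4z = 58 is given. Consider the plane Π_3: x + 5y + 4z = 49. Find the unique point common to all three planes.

Solving the 3×3 linear system x + 4y + 8z = 88, 5x - 2y + 4z = 58, x + 5y + 4z = 49 (e.g. by elimination or Cramer's rule, determinant = 124) gives (4, 1, 10).

(4, 1, 10)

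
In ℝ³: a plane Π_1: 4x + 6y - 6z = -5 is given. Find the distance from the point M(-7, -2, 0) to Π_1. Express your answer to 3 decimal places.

n·M − d = (4)·(-7) + (6)·(-2) + (-6)·(0) − (-5) = -35; |n| = √88.
Distance = |-35| / √88 = 35/√88 ≈ 3.731.

3.731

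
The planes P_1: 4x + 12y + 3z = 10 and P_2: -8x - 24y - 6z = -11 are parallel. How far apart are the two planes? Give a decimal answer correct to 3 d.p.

0.346

Rescale P_2 by 1/(-2): 4x + 12y + 3z = 11/2. Then distance = |10 − (11/2)| / √169 ≈ 0.346.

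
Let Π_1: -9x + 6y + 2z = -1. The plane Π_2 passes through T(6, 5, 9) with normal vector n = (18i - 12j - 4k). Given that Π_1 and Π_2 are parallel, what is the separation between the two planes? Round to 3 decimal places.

0.455

Π_2: n·r = n·T gives 18x - 12y - 4z = 12.
Rescale Π_2 by 1/(-2): -9x + 6y + 2z = -6. Then distance = |-1 − (-6)| / √121 ≈ 0.455.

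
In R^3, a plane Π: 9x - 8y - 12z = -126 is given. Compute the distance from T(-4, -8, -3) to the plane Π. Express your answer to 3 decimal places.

11.176

n·T − d = (9)·(-4) + (-8)·(-8) + (-12)·(-3) − (-126) = 190; |n| = √289.
Distance = |190| / √289 = 190/√289 ≈ 11.176.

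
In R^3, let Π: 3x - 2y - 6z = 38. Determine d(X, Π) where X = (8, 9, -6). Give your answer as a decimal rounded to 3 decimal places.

n·X − d = (3)·(8) + (-2)·(9) + (-6)·(-6) − 38 = 4; |n| = √49.
Distance = |4| / √49 = 4/√49 ≈ 0.571.

0.571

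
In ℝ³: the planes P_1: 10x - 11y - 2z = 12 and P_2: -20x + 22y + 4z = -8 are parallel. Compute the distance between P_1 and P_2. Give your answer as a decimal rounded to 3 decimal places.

Rescale P_2 by 1/(-2): 10x - 11y - 2z = 4. Then distance = |12 − 4| / √225 ≈ 0.533.

0.533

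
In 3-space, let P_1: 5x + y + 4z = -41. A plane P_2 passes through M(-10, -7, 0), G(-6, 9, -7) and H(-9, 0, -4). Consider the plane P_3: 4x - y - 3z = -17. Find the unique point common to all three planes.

(-6, 5, -4)

MG = (4, 16, -7), MH = (1, 7, -4); a normal to P_2 is MG × MH = (-15, 9, 12).
Using M: P_2 has equation -15x + 9y + 12z = 87.
Solving the 3×3 linear system 5x + y + 4z = -41, -15x + 9y + 12z = 87, 4x - y - 3z = -17 (e.g. by elimination or Cramer's rule, determinant = -156) gives (-6, 5, -4).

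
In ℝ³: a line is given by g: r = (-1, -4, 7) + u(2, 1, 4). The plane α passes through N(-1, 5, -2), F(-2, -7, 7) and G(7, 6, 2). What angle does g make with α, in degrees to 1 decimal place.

NF = (-1, -12, 9), NG = (8, 1, 4); a normal to α is NF × NG = (-57, 76, 95).
Using N: α has equation -57x + 76y + 95z = 247.
sin θ = |n·v| / (|n||v|) = |342| / (√18050 · √21) = 0.55549.
θ ≈ 33.7°.

33.7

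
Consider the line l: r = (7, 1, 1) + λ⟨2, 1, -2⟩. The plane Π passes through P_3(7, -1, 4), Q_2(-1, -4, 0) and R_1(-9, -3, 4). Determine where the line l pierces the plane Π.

(3, -1, 5)

P_3Q_2 = (-8, -3, -4), P_3R_1 = (-16, -2, 0); a normal to Π is P_3Q_2 × P_3R_1 = (-8, 64, -32).
Using P_3: Π has equation -8x + 64y - 32z = -248.
Substitute r = (7, 1, 1) + t(2, 1, -2) into the plane: -24 + 112t = -248, so t = -2.
Intersection: (7, 1, 1) + (-2)·(2, 1, -2) = (3, -1, 5).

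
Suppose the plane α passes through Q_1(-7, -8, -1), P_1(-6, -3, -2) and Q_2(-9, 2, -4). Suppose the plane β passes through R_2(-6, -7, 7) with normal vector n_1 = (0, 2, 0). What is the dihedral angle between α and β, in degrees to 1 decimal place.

Q_1P_1 = (1, 5, -1), Q_1Q_2 = (-2, 10, -3); a normal to α is Q_1P_1 × Q_1Q_2 = (-5, 5, 20).
Using Q_1: α has equation -5x + 5y + 20z = -25.
β: n_1·r = n_1·R_2 gives 2y = -14.
cos θ = |n₁·n₂| / (|n₁||n₂|) = |10| / (√450 · √4).
θ = arccos(0.23570) ≈ 76.4°.

76.4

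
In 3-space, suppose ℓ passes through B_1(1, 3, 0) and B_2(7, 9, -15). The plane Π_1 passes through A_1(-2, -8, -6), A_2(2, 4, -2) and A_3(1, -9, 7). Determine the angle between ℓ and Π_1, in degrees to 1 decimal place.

A direction vector for ℓ is B_2 − B_1 = (6, 6, -15).
A_1A_2 = (4, 12, 4), A_1A_3 = (3, -1, 13); a normal to Π_1 is A_1A_2 × A_1A_3 = (160, -40, -40).
Using A_1: Π_1 has equation 160x - 40y - 40z = 240.
sin θ = |n·v| / (|n||v|) = |1320| / (√28800 · √297) = 0.45134.
θ ≈ 26.8°.

26.8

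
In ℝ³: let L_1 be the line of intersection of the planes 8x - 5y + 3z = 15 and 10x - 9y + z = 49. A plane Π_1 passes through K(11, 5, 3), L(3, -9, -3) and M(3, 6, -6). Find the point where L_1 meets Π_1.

Direction of L_1: (8, -5, 3) × (10, -9, 1) = (22, 22, -22).
A point on L_1: solving the two plane equations with x = -14 gives (-14, -20, 9).
KL = (-8, -14, -6), KM = (-8, 1, -9); a normal to Π_1 is KL × KM = (132, -24, -120).
Using K: Π_1 has equation 132x - 24y - 120z = 972.
Substitute r = (-14, -20, 9) + t(22, 22, -22) into the plane: -2448 + 5016t = 972, so t = 15/22.
Intersection: (-14, -20, 9) + (15/22)·(22, 22, -22) = (1, -5, -6).

(1, -5, -6)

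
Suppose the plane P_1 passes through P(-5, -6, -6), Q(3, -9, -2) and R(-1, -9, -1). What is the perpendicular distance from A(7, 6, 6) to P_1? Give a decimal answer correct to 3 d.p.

17.333

PQ = (8, -3, 4), PR = (4, -3, 5); a normal to P_1 is PQ × PR = (-3, -24, -12).
Using P: P_1 has equation -3x - 24y - 12z = 231.
n·A − d = (-3)·(7) + (-24)·(6) + (-12)·(6) − 231 = -468; |n| = √729.
Distance = |-468| / √729 = 468/√729 ≈ 17.333.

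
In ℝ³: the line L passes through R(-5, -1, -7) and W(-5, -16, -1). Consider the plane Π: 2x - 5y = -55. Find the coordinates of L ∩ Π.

A direction vector for L is W − R = (0, -15, 6).
Substitute r = (-5, -1, -7) + t(0, -15, 6) into the plane: -5 + 75t = -55, so t = -2/3.
Intersection: (-5, -1, -7) + (-2/3)·(0, -15, 6) = (-5, 9, -11).

(-5, 9, -11)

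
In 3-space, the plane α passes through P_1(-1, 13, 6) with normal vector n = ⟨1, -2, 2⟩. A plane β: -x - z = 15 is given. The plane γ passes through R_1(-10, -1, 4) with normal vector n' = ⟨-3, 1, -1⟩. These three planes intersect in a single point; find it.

α: n·r = n·P_1 gives x - 2y + 2z = -15.
γ: n'·r = n'·R_1 gives -3x + y - z = 25.
Solving the 3×3 linear system x - 2y + 2z = -15, -x - z = 15, -3x + y - z = 25 (e.g. by elimination or Cramer's rule, determinant = -5) gives (-7, -4, -8).

(-7, -4, -8)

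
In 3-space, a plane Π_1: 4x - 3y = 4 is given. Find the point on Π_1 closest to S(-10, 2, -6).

(-2, -4, -6)

Foot = S − λn with λ = (n·S − d)/|n|² = (-46 − 4)/25 = -2.
Foot = (-10, 2, -6) − (-2)·(4, -3, 0) = (-2, -4, -6).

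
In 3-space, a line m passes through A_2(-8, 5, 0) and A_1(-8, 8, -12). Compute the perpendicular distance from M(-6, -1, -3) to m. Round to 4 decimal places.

A direction vector for m is A_1 − A_2 = (0, 3, -12).
Taking (-8, 5, 0) on m with direction v = (0, 3, -12): w = M − (-8, 5, 0) = (2, -6, -3), and w × v = (81, 24, 6).
Distance = |w × v| / |v| = √7173 / √153 ≈ 6.8471.

6.8471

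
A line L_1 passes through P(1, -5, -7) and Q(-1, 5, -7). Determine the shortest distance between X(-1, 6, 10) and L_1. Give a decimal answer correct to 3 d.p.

A direction vector for L_1 is Q − P = (-2, 10, 0).
Taking (1, -5, -7) on L_1 with direction v = (-2, 10, 0): w = X − (1, -5, -7) = (-2, 11, 17), and w × v = (-170, -34, 2).
Distance = |w × v| / |v| = √30060 / √104 ≈ 17.001.

17.001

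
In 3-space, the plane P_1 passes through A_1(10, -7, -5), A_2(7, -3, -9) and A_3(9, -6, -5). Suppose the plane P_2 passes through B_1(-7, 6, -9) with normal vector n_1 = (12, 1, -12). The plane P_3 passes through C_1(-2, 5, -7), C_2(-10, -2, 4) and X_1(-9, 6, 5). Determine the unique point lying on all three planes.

(-3, 6, -5)

A_1A_2 = (-3, 4, -4), A_1A_3 = (-1, 1, 0); a normal to P_1 is A_1A_2 × A_1A_3 = (4, 4, 1).
Using A_1: P_1 has equation 4x + 4y + z = 7.
P_2: n_1·r = n_1·B_1 gives 12x + y - 12z = 30.
C_1C_2 = (-8, -7, 11), C_1X_1 = (-7, 1, 12); a normal to P_3 is C_1C_2 × C_1X_1 = (-95, 19, -57).
Using C_1: P_3 has equation -95x + 19y - 57z = 684.
Solving the 3×3 linear system 4x + 4y + z = 7, 12x + y - 12z = 30, -95x + 19y - 57z = 684 (e.g. by elimination or Cramer's rule, determinant = 8303) gives (-3, 6, -5).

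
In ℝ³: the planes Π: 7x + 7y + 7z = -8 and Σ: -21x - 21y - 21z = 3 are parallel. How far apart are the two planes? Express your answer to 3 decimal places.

Rescale Σ by 1/(-3): 7x + 7y + 7z = -1. Then distance = |-8 − (-1)| / √147 ≈ 0.577.

0.577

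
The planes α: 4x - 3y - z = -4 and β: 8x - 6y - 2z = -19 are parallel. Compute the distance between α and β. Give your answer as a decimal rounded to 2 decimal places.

Rescale β by 1/2: 4x - 3y - z = -19/2. Then distance = |-4 − (-19/2)| / √26 ≈ 1.08.

1.08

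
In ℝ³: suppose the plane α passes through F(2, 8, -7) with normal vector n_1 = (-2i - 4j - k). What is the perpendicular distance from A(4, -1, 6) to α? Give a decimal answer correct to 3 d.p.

4.146

α: n_1·r = n_1·F gives -2x - 4y - z = -29.
n·A − d = (-2)·(4) + (-4)·(-1) + (-1)·(6) − (-29) = 19; |n| = √21.
Distance = |19| / √21 = 19/√21 ≈ 4.146.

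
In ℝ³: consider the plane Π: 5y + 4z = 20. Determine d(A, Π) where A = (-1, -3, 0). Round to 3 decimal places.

n·A − d = (0)·(-1) + (5)·(-3) + (4)·(0) − 20 = -35; |n| = √41.
Distance = |-35| / √41 = 35/√41 ≈ 5.466.

5.466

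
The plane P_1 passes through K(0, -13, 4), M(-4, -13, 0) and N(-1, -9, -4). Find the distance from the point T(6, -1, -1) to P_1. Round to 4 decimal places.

4.4444

KM = (-4, 0, -4), KN = (-1, 4, -8); a normal to P_1 is KM × KN = (16, -28, -16).
Using K: P_1 has equation 16x - 28y - 16z = 300.
n·T − d = (16)·(6) + (-28)·(-1) + (-16)·(-1) − 300 = -160; |n| = √1296.
Distance = |-160| / √1296 = 160/√1296 ≈ 4.4444.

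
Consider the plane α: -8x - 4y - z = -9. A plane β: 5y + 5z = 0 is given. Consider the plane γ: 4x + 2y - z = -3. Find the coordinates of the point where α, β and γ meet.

(3, -5, 5)

Solving the 3×3 linear system -8x - 4y - z = -9, 5y + 5z = 0, 4x + 2y - z = -3 (e.g. by elimination or Cramer's rule, determinant = 60) gives (3, -5, 5).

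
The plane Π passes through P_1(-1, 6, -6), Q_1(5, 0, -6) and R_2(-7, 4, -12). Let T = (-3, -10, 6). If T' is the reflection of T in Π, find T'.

(15, 8, -18)

P_1Q_1 = (6, -6, 0), P_1R_2 = (-6, -2, -6); a normal to Π is P_1Q_1 × P_1R_2 = (36, 36, -48).
Using P_1: Π has equation 36x + 36y - 48z = 468.
λ = (n·T − d)/|n|² = (-756 − 468)/4896 = -1/4.
Reflection = T − 2λn = (-3, -10, 6) − (-1/2)·(36, 36, -48) = (15, 8, -18).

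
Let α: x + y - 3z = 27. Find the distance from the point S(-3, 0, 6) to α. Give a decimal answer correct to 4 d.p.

14.4725

n·S − d = (1)·(-3) + (1)·(0) + (-3)·(6) − 27 = -48; |n| = √11.
Distance = |-48| / √11 = 48/√11 ≈ 14.4725.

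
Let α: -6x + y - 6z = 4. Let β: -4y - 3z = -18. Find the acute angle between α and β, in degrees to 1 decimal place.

70.9

cos θ = |n₁·n₂| / (|n₁||n₂|) = |14| / (√73 · √25).
θ = arccos(0.32772) ≈ 70.9°.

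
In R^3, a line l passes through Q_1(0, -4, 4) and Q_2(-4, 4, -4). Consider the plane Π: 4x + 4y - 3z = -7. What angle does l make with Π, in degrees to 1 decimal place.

A direction vector for l is Q_2 − Q_1 = (-4, 8, -8).
sin θ = |n·v| / (|n||v|) = |40| / (√41 · √144) = 0.52058.
θ ≈ 31.4°.

31.4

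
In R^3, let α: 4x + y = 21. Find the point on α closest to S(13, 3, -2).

(5, 1, -2)

Foot = S − λn with λ = (n·S − d)/|n|² = (55 − 21)/17 = 2.
Foot = (13, 3, -2) − 2·(4, 1, 0) = (5, 1, -2).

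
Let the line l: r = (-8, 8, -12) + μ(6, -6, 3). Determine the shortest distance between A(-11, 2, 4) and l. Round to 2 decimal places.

15.72

Taking (-8, 8, -12) on l with direction v = (6, -6, 3): w = A − (-8, 8, -12) = (-3, -6, 16), and w × v = (78, 105, 54).
Distance = |w × v| / |v| = √20025 / √81 ≈ 15.72.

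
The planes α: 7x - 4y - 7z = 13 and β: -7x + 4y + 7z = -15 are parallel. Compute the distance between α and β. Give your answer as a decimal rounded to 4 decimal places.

Rescale β by 1/(-1): 7x - 4y - 7z = 15. Then distance = |13 − 15| / √114 ≈ 0.1873.

0.1873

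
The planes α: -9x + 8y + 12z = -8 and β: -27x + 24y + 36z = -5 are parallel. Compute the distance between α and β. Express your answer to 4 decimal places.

0.3725

Rescale β by 1/3: -9x + 8y + 12z = -5/3. Then distance = |-8 − (-5/3)| / √289 ≈ 0.3725.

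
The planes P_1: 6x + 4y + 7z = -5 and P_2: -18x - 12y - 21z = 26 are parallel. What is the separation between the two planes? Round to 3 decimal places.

0.365

Rescale P_2 by 1/(-3): 6x + 4y + 7z = -26/3. Then distance = |-5 − (-26/3)| / √101 ≈ 0.365.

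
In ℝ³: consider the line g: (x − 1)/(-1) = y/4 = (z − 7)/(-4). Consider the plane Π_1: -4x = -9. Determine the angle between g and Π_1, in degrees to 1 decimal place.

10.0

g has direction (-1, 4, -4) through (1, 0, 7).
sin θ = |n·v| / (|n||v|) = |4| / (√16 · √33) = 0.17408.
θ ≈ 10.0°.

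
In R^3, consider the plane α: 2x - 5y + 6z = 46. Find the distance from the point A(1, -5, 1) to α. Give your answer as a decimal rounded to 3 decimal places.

n·A − d = (2)·(1) + (-5)·(-5) + (6)·(1) − 46 = -13; |n| = √65.
Distance = |-13| / √65 = 13/√65 ≈ 1.612.

1.612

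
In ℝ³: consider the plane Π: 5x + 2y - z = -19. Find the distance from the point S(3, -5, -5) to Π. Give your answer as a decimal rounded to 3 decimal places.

n·S − d = (5)·(3) + (2)·(-5) + (-1)·(-5) − (-19) = 29; |n| = √30.
Distance = |29| / √30 = 29/√30 ≈ 5.295.

5.295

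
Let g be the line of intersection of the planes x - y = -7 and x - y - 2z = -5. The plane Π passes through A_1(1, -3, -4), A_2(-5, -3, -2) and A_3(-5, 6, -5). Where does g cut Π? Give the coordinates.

(-9, -2, -1)

Direction of g: (1, -1, 0) × (1, -1, -2) = (2, 2, 0).
A point on g: solving the two plane equations with x = -11 gives (-11, -4, -1).
A_1A_2 = (-6, 0, 2), A_1A_3 = (-6, 9, -1); a normal to Π is A_1A_2 × A_1A_3 = (-18, -18, -54).
Using A_1: Π has equation -18x - 18y - 54z = 252.
Substitute r = (-11, -4, -1) + t(2, 2, 0) into the plane: 324 + (-72)t = 252, so t = 1.
Intersection: (-11, -4, -1) + 1·(2, 2, 0) = (-9, -2, -1).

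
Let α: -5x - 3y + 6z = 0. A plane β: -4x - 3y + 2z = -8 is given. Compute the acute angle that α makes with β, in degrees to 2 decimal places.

24.50

cos θ = |n₁·n₂| / (|n₁||n₂|) = |41| / (√70 · √29).
θ = arccos(0.90999) ≈ 24.50°.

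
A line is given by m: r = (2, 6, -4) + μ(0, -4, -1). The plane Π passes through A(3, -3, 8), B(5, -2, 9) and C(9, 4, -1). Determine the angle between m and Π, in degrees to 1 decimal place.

57.4

AB = (2, 1, 1), AC = (6, 7, -9); a normal to Π is AB × AC = (-16, 24, 8).
Using A: Π has equation -16x + 24y + 8z = -56.
sin θ = |n·v| / (|n||v|) = |-104| / (√896 · √17) = 0.84266.
θ ≈ 57.4°.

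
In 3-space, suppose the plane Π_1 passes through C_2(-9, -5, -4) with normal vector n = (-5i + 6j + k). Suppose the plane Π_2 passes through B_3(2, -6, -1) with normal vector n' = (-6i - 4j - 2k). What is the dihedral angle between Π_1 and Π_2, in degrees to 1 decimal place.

Π_1: n·r = n·C_2 gives -5x + 6y + z = 11.
Π_2: n'·r = n'·B_3 gives -6x - 4y - 2z = 14.
cos θ = |n₁·n₂| / (|n₁||n₂|) = |4| / (√62 · √56).
θ = arccos(0.06788) ≈ 86.1°.

86.1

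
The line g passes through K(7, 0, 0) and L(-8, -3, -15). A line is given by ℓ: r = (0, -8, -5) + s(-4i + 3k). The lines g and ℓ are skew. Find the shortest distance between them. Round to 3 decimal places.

A direction vector for g is L − K = (-15, -3, -15).
Common perpendicular direction n = (-15, -3, -15) × (-4, 0, 3) = (-9, 105, -12).
With w = (0, -8, -5) − (7, 0, 0) = (-7, -8, -5), w · n = -717.
Distance = |w · n| / |n| = |-717| / √11250 ≈ 6.760.

6.760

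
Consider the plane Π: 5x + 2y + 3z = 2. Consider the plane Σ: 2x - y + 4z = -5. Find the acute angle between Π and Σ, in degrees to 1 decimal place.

44.9

cos θ = |n₁·n₂| / (|n₁||n₂|) = |20| / (√38 · √21).
θ = arccos(0.70799) ≈ 44.9°.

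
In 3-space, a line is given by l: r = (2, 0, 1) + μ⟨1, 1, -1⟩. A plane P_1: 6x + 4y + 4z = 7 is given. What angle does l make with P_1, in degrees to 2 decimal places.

24.84

sin θ = |n·v| / (|n||v|) = |6| / (√68 · √3) = 0.42008.
θ ≈ 24.84°.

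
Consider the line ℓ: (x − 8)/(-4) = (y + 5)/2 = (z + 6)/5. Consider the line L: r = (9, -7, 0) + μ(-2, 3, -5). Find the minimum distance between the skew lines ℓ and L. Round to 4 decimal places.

ℓ has direction (-4, 2, 5) through (8, -5, -6).
Common perpendicular direction n = (-4, 2, 5) × (-2, 3, -5) = (-25, -30, -8).
With w = (9, -7, 0) − (8, -5, -6) = (1, -2, 6), w · n = -13.
Distance = |w · n| / |n| = |-13| / √1589 ≈ 0.3261.

0.3261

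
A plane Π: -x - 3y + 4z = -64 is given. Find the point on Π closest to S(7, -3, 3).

Foot = S − λn with λ = (n·S − d)/|n|² = (14 − (-64))/26 = 3.
Foot = (7, -3, 3) − 3·(-1, -3, 4) = (10, 6, -9).

(10, 6, -9)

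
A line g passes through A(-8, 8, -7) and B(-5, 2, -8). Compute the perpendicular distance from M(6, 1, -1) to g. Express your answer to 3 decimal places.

12.196

A direction vector for g is B − A = (3, -6, -1).
Taking (-8, 8, -7) on g with direction v = (3, -6, -1): w = M − (-8, 8, -7) = (14, -7, 6), and w × v = (43, 32, -63).
Distance = |w × v| / |v| = √6842 / √46 ≈ 12.196.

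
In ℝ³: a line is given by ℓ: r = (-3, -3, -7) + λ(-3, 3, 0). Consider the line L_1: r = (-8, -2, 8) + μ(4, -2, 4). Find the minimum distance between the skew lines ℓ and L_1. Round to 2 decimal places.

Common perpendicular direction n = (-3, 3, 0) × (4, -2, 4) = (12, 12, -6).
With w = (-8, -2, 8) − (-3, -3, -7) = (-5, 1, 15), w · n = -138.
Distance = |w · n| / |n| = |-138| / √324 ≈ 7.67.

7.67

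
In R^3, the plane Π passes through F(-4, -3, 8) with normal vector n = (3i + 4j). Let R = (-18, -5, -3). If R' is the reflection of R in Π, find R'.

(-6, 11, -3)

Π: n·r = n·F gives 3x + 4y = -24.
λ = (n·R − d)/|n|² = (-74 − (-24))/25 = -2.
Reflection = R − 2λn = (-18, -5, -3) − (-4)·(3, 4, 0) = (-6, 11, -3).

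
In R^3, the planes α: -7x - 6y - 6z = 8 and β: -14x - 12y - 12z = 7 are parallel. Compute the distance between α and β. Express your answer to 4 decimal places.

0.4091

Rescale β by 1/2: -7x - 6y - 6z = 7/2. Then distance = |8 − (7/2)| / √121 ≈ 0.4091.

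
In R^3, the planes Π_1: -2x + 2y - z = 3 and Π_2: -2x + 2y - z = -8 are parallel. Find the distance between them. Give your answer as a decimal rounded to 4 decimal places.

3.6667

Same normal n = (-2, 2, -1) with |n| = √9; distance = |3 − (-8)| / |n| = 11/√9 ≈ 3.6667.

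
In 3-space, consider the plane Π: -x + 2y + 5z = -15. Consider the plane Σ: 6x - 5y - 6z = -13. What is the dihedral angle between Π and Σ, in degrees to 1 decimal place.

31.5

cos θ = |n₁·n₂| / (|n₁||n₂|) = |-46| / (√30 · √97).
θ = arccos(0.85273) ≈ 31.5°.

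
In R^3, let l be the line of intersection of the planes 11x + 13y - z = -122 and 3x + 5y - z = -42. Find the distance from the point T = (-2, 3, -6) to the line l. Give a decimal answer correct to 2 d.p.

10.81

Direction of l: (11, 13, -1) × (3, 5, -1) = (-8, 8, 16).
A point on l: solving the two plane equations with x = -8 gives (-8, -2, 8).
Taking (-8, -2, 8) on l with direction v = (-8, 8, 16): w = T − (-8, -2, 8) = (6, 5, -14), and w × v = (192, 16, 88).
Distance = |w × v| / |v| = √44864 / √384 ≈ 10.81.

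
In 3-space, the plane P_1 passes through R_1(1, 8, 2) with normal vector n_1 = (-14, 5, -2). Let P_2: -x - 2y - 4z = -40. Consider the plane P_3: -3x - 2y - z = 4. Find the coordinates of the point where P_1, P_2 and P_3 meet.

P_1: n_1·r = n_1·R_1 gives -14x + 5y - 2z = 22.
Solving the 3×3 linear system -14x + 5y - 2z = 22, -x - 2y - 4z = -40, -3x - 2y - z = 4 (e.g. by elimination or Cramer's rule, determinant = 147) gives (-4, -2, 12).

(-4, -2, 12)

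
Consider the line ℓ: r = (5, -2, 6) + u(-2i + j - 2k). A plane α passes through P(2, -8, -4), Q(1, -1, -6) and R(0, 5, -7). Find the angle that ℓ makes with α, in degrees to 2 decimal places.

44.88

PQ = (-1, 7, -2), PR = (-2, 13, -3); a normal to α is PQ × PR = (5, 1, 1).
Using P: α has equation 5x + y + z = -2.
sin θ = |n·v| / (|n||v|) = |-11| / (√27 · √9) = 0.70565.
θ ≈ 44.88°.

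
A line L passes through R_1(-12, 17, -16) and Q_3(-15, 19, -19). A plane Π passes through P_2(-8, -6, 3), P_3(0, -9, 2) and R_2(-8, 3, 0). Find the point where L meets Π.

(0, 9, -4)

A direction vector for L is Q_3 − R_1 = (-3, 2, -3).
P_2P_3 = (8, -3, -1), P_2R_2 = (0, 9, -3); a normal to Π is P_2P_3 × P_2R_2 = (18, 24, 72).
Using P_2: Π has equation 18x + 24y + 72z = -72.
Substitute r = (-12, 17, -16) + t(-3, 2, -3) into the plane: -960 + (-222)t = -72, so t = -4.
Intersection: (-12, 17, -16) + (-4)·(-3, 2, -3) = (0, 9, -4).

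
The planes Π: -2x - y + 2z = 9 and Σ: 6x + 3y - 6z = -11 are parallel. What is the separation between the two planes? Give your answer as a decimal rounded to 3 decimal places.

1.778

Rescale Σ by 1/(-3): -2x - y + 2z = 11/3. Then distance = |9 − (11/3)| / √9 ≈ 1.778.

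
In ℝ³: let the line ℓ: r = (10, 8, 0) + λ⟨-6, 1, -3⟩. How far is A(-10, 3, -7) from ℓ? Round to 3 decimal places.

Taking (10, 8, 0) on ℓ with direction v = (-6, 1, -3): w = A − (10, 8, 0) = (-20, -5, -7), and w × v = (22, -18, -50).
Distance = |w × v| / |v| = √3308 / √46 ≈ 8.480.

8.480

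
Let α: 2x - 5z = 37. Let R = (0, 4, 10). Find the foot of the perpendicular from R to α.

Foot = R − λn with λ = (n·R − d)/|n|² = (-50 − 37)/29 = -3.
Foot = (0, 4, 10) − (-3)·(2, 0, -5) = (6, 4, -5).

(6, 4, -5)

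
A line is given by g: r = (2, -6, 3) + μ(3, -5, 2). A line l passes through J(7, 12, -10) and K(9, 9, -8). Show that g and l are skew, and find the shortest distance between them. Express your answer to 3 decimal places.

A direction vector for l is K − J = (2, -3, 2).
Common perpendicular direction n = (3, -5, 2) × (2, -3, 2) = (-4, -2, 1).
With w = (7, 12, -10) − (2, -6, 3) = (5, 18, -13), w · n = -69.
Since n ≠ 0 the lines are not parallel, and w · n = -69 ≠ 0 so they do not intersect; hence they are skew.
Distance = |w · n| / |n| = |-69| / √21 ≈ 15.057.

15.057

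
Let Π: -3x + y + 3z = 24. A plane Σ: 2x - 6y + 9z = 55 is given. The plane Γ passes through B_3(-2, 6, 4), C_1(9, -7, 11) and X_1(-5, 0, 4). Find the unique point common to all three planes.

B_3C_1 = (11, -13, 7), B_3X_1 = (-3, -6, 0); a normal to Γ is B_3C_1 × B_3X_1 = (42, -21, -105).
Using B_3: Γ has equation 42x - 21y - 105z = -630.
Solving the 3×3 linear system -3x + y + 3z = 24, 2x - 6y + 9z = 55, 42x - 21y - 105z = -630 (e.g. by elimination or Cramer's rule, determinant = -1239) gives (-4, -3, 5).

(-4, -3, 5)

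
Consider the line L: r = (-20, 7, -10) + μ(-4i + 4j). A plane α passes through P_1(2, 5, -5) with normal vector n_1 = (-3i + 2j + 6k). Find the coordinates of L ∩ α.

α: n_1·r = n_1·P_1 gives -3x + 2y + 6z = -26.
Substitute r = (-20, 7, -10) + t(-4, 4, 0) into the plane: 14 + 20t = -26, so t = -2.
Intersection: (-20, 7, -10) + (-2)·(-4, 4, 0) = (-12, -1, -10).

(-12, -1, -10)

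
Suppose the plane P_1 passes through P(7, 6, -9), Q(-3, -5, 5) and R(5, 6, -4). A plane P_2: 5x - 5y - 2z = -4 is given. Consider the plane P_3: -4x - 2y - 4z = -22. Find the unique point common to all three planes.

PQ = (-10, -11, 14), PR = (-2, 0, 5); a normal to P_1 is PQ × PR = (-55, 22, -22).
Using P: P_1 has equation -55x + 22y - 22z = -55.
Solving the 3×3 linear system -55x + 22y - 22z = -55, 5x - 5y - 2z = -4, -4x - 2y - 4z = -22 (e.g. by elimination or Cramer's rule, determinant = 396) gives (5, 7, -3).

(5, 7, -3)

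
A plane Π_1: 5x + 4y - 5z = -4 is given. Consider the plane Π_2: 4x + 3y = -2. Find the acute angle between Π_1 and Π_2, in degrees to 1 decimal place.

cos θ = |n₁·n₂| / (|n₁||n₂|) = |32| / (√66 · √25).
θ = arccos(0.78779) ≈ 38.0°.

38.0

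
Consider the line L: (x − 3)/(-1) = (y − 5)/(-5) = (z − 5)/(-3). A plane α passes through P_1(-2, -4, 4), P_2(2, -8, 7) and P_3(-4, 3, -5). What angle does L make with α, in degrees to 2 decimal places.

L has direction (-1, -5, -3) through (3, 5, 5).
P_1P_2 = (4, -4, 3), P_1P_3 = (-2, 7, -9); a normal to α is P_1P_2 × P_1P_3 = (15, 30, 20).
Using P_1: α has equation 15x + 30y + 20z = -70.
sin θ = |n·v| / (|n||v|) = |-225| / (√1525 · √35) = 0.97390.
θ ≈ 76.88°.

76.88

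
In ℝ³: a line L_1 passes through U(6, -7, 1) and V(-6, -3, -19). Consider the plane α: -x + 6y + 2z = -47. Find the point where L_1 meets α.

A direction vector for L_1 is V − U = (-12, 4, -20).
Substitute r = (6, -7, 1) + t(-12, 4, -20) into the plane: -46 + (-4)t = -47, so t = 1/4.
Intersection: (6, -7, 1) + (1/4)·(-12, 4, -20) = (3, -6, -4).

(3, -6, -4)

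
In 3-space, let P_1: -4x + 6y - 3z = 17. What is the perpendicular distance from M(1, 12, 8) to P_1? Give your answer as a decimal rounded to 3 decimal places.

3.457

n·M − d = (-4)·(1) + (6)·(12) + (-3)·(8) − 17 = 27; |n| = √61.
Distance = |27| / √61 = 27/√61 ≈ 3.457.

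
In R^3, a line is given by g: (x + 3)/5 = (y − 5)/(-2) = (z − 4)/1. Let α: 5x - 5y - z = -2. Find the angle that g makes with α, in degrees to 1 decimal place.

60.4

g has direction (5, -2, 1) through (-3, 5, 4).
sin θ = |n·v| / (|n||v|) = |34| / (√51 · √30) = 0.86923.
θ ≈ 60.4°.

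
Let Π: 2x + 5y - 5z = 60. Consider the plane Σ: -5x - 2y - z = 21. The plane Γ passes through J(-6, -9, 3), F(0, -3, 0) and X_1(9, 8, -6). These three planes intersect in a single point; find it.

JF = (6, 6, -3), JX_1 = (15, 17, -9); a normal to Γ is JF × JX_1 = (-3, 9, 12).
Using J: Γ has equation -3x + 9y + 12z = -27.
Solving the 3×3 linear system 2x + 5y - 5z = 60, -5x - 2y - z = 21, -3x + 9y + 12z = -27 (e.g. by elimination or Cramer's rule, determinant = 540) gives (-5, 6, -8).

(-5, 6, -8)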